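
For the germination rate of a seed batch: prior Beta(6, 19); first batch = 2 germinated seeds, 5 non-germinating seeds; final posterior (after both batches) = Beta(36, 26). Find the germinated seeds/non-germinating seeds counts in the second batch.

Because Beta–binomial updating is additive in the counts, the combined data contributed (α_post−α_prior, β_post−β_prior) successes and failures.
Total across both batches: 36−6=30 germinated seeds, 26−19=7 non-germinating seeds.
Subtract the first batch: 30−2=28 germinated seeds and 7−5=2 non-germinating seeds.

28 germinated seeds and 2 non-germinating seeds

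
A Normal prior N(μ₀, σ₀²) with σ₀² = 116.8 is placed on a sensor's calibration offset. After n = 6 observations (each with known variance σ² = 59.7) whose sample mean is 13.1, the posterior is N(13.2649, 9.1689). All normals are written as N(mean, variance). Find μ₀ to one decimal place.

μ₀ = 15.2

The posterior mean is a precision-weighted average: μ_n = (τ₀μ₀ + τ_data·x̄)/(τ₀+τ_data), with τ₀=1/σ₀² and τ_data=n/σ².
Here τ₀ = 1/116.8 = 0.008562 and τ_data = 6/59.7 = 0.100503, so τ_n = 0.109065.
Rearranging for μ₀: μ₀ = (μ_n·τ_n − τ_data·x̄)/τ₀ = (13.2649·0.109065 − 0.100503·13.1) / 0.008562 = 0.130147/0.008562 ≈ 15.2.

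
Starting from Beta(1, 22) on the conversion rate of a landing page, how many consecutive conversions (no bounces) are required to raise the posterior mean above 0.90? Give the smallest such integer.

k = 198

After k conversions and 0 bounces the posterior is Beta(1+k, 22), with mean (1+k)/(1+22+k).
Set (1+k)/(23+k) > 0.90 and solve: k > (0.90·23 − 1)/(1 − 0.90) = 197.000.
The smallest integer exceeding 197.000 is 198.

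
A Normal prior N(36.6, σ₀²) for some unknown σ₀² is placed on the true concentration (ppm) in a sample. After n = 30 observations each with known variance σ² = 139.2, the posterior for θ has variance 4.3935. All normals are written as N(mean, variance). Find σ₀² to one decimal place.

σ₀² = 82.7

Posterior precision equals prior precision plus data precision: 1/σ_n² = 1/σ₀² + n/σ².
So 1/σ₀² = 1/4.3935 − 30/139.2 = 0.227609 − 0.215517 = 0.012092.
Hence σ₀² = 1/0.012092 ≈ 82.7.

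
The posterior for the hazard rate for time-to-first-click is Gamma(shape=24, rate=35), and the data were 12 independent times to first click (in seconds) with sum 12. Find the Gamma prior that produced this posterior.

Gamma–exponential conjugacy: posterior shape = α + n, posterior rate = β + Σtᵢ.
So α = 24 − 12 = 12 and β = 35 − 12 = 23.

Gamma(shape=12, rate=23)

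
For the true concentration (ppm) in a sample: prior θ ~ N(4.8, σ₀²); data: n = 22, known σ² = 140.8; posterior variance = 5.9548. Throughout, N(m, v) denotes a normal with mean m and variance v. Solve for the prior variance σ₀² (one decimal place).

σ₀² = 85.6

Posterior precision equals prior precision plus data precision: 1/σ_n² = 1/σ₀² + n/σ².
So 1/σ₀² = 1/5.9548 − 22/140.8 = 0.167932 − 0.156250 = 0.011682.
Hence σ₀² = 1/0.011682 ≈ 85.6.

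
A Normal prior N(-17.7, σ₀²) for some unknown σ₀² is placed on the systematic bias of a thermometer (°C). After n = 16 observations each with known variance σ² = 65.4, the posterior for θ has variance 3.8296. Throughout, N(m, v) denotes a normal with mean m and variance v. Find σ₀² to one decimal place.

For the Normal–Normal model with known σ², precisions add: τ_n = τ₀ + n/σ².
So 1/σ₀² = 1/3.8296 − 16/65.4 = 0.261124 − 0.244648 = 0.016476.
Hence σ₀² = 1/0.016476 ≈ 60.7.

σ₀² = 60.7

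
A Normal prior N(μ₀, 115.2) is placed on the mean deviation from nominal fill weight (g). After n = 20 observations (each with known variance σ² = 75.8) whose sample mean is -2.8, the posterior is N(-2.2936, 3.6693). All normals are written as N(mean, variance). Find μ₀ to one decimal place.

With known observation variance, the Normal–Normal posterior has precision τ_n = τ₀ + n/σ² and mean μ_n = (τ₀μ₀ + (n/σ²)x̄)/τ_n.
Here τ₀ = 1/115.2 = 0.008681 and τ_data = 20/75.8 = 0.263852, so τ_n = 0.272533.
Rearranging for μ₀: μ₀ = (μ_n·τ_n − τ_data·x̄)/τ₀ = (-2.2936·0.272533 − 0.263852·-2.8) / 0.008681 = 0.113704/0.008681 ≈ 13.1.

μ₀ = 13.1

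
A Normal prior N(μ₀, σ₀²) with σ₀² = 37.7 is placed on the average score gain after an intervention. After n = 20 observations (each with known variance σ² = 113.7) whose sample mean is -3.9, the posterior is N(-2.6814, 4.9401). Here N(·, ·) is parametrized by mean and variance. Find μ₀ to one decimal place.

μ₀ = 5.4

The posterior mean is a precision-weighted average: μ_n = (τ₀μ₀ + τ_data·x̄)/(τ₀+τ_data), with τ₀=1/σ₀² and τ_data=n/σ².
Here τ₀ = 1/37.7 = 0.026525 and τ_data = 20/113.7 = 0.175901, so τ_n = 0.202426.
Rearranging for μ₀: μ₀ = (μ_n·τ_n − τ_data·x̄)/τ₀ = (-2.6814·0.202426 − 0.175901·-3.9) / 0.026525 = 0.143229/0.026525 ≈ 5.4.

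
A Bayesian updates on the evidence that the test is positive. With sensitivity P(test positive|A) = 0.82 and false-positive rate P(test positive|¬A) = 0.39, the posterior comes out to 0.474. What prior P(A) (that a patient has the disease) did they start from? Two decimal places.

In odds form, posterior odds = prior odds × likelihood ratio, so prior odds = posterior odds ÷ LR.
Posterior odds = 0.474/(1−0.474) = 0.9011. LR = 0.82/0.39 = 2.1026.
Prior odds = 0.9011/2.1026 = 0.4286, so P(A) = 0.4286/(1+0.4286) ≈ 0.30.

P(A) = 0.30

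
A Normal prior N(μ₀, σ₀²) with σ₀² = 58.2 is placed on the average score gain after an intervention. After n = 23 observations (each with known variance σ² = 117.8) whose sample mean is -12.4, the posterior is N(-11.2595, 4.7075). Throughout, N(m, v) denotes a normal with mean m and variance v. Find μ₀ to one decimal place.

The posterior mean is a precision-weighted average: μ_n = (τ₀μ₀ + τ_data·x̄)/(τ₀+τ_data), with τ₀=1/σ₀² and τ_data=n/σ².
Here τ₀ = 1/58.2 = 0.017182 and τ_data = 23/117.8 = 0.195246, so τ_n = 0.212428.
Rearranging for μ₀: μ₀ = (μ_n·τ_n − τ_data·x̄)/τ₀ = (-11.2595·0.212428 − 0.195246·-12.4) / 0.017182 = 0.029217/0.017182 ≈ 1.7.

μ₀ = 1.7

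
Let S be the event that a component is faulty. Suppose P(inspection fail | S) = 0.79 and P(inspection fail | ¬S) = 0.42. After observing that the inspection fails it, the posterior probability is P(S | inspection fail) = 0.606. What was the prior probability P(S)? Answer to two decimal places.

In odds form, posterior odds = prior odds × likelihood ratio, so prior odds = posterior odds ÷ LR.
Posterior odds = 0.606/(1−0.606) = 1.5381. LR = 0.79/0.42 = 1.8810.
Prior odds = 1.5381/1.8810 = 0.8177, so P(S) = 0.8177/(1+0.8177) ≈ 0.45.

P(S) = 0.45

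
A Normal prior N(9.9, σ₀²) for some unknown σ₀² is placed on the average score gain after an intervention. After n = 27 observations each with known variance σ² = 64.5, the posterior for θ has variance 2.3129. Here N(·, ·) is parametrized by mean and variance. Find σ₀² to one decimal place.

σ₀² = 72.7

Posterior precision equals prior precision plus data precision: 1/σ_n² = 1/σ₀² + n/σ².
So 1/σ₀² = 1/2.3129 − 27/64.5 = 0.432358 − 0.418605 = 0.013753.
Hence σ₀² = 1/0.013753 ≈ 72.7.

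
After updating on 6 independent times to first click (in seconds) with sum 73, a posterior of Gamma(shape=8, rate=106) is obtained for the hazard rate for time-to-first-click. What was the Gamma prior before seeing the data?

Gamma–exponential conjugacy: posterior shape = α + n, posterior rate = β + Σtᵢ.
So α = 8 − 6 = 2 and β = 106 − 73 = 33.

Gamma(shape=2, rate=33)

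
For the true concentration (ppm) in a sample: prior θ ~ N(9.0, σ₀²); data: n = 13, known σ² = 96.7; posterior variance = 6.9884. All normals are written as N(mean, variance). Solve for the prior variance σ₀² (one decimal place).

σ₀² = 115.5

For the Normal–Normal model with known σ², precisions add: τ_n = τ₀ + n/σ².
So 1/σ₀² = 1/6.9884 − 13/96.7 = 0.143094 − 0.134436 = 0.008658.
Hence σ₀² = 1/0.008658 ≈ 115.5.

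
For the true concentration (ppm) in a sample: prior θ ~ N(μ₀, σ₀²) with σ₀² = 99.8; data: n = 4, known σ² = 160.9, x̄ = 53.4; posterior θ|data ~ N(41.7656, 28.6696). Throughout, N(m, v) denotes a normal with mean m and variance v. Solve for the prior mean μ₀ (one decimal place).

The posterior mean is a precision-weighted average: μ_n = (τ₀μ₀ + τ_data·x̄)/(τ₀+τ_data), with τ₀=1/σ₀² and τ_data=n/σ².
Here τ₀ = 1/99.8 = 0.010020 and τ_data = 4/160.9 = 0.024860, so τ_n = 0.034880.
Rearranging for μ₀: μ₀ = (μ_n·τ_n − τ_data·x̄)/τ₀ = (41.7656·0.034880 − 0.024860·53.4) / 0.010020 = 0.129260/0.010020 ≈ 12.9.

μ₀ = 12.9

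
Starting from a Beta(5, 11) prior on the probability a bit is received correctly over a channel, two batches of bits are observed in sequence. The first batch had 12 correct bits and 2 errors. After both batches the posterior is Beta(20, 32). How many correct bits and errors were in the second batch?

3 correct bits and 19 errors

Because Beta–binomial updating is additive in the counts, the combined data contributed (α_post−α_prior, β_post−β_prior) successes and failures.
Total across both batches: 20−5=15 correct bits, 32−11=21 errors.
Subtract the first batch: 15−12=3 correct bits and 21−2=19 errors.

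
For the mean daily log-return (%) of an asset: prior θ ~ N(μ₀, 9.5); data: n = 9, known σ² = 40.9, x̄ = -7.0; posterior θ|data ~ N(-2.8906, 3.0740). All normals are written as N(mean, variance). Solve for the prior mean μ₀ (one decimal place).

With known observation variance, the Normal–Normal posterior has precision τ_n = τ₀ + n/σ² and mean μ_n = (τ₀μ₀ + (n/σ²)x̄)/τ_n.
Here τ₀ = 1/9.5 = 0.105263 and τ_data = 9/40.9 = 0.220049, so τ_n = 0.325312.
Rearranging for μ₀: μ₀ = (μ_n·τ_n − τ_data·x̄)/τ₀ = (-2.8906·0.325312 − 0.220049·-7.0) / 0.105263 = 0.599996/0.105263 ≈ 5.7.

μ₀ = 5.7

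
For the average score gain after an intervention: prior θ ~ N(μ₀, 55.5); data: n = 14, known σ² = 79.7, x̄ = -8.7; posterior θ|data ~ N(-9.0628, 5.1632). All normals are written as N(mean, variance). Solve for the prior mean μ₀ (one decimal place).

μ₀ = -12.6

The posterior mean is a precision-weighted average: μ_n = (τ₀μ₀ + τ_data·x̄)/(τ₀+τ_data), with τ₀=1/σ₀² and τ_data=n/σ².
Here τ₀ = 1/55.5 = 0.018018 and τ_data = 14/79.7 = 0.175659, so τ_n = 0.193677.
Rearranging for μ₀: μ₀ = (μ_n·τ_n − τ_data·x̄)/τ₀ = (-9.0628·0.193677 − 0.175659·-8.7) / 0.018018 = -0.227023/0.018018 ≈ -12.6.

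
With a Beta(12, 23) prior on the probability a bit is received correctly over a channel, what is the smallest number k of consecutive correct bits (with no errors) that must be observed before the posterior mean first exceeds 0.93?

k = 294

After k correct bits and 0 errors the posterior is Beta(12+k, 23), with mean (12+k)/(12+23+k).
Set (12+k)/(35+k) > 0.93 and solve: k > (0.93·35 − 12)/(1 − 0.93) = 293.571.
The smallest integer exceeding 293.571 is 294.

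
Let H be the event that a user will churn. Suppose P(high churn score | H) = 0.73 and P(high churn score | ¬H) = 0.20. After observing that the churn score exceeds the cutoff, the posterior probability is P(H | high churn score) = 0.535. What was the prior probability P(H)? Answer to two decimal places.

P(H) = 0.24

Bayes' rule in odds form gives O(H|E) = O(H)·[P(E|H)/P(E|¬H)], hence O(H) = O(H|E)/LR.
Posterior odds = 0.535/(1−0.535) = 1.1505. LR = 0.73/0.20 = 3.6500.
Prior odds = 1.1505/3.6500 = 0.3152, so P(H) = 0.3152/(1+0.3152) ≈ 0.24.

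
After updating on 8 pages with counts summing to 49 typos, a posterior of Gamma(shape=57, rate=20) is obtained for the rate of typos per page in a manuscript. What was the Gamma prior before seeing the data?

Gamma–Poisson conjugacy: posterior shape = α + Σxᵢ, posterior rate = β + n.
So α = 57 − 49 = 8 and β = 20 − 8 = 12.

Gamma(shape=8, rate=12)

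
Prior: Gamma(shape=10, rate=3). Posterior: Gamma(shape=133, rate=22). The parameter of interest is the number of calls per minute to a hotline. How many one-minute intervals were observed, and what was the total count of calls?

n = 19 one-minute intervals with total 123 calls

Gamma–Poisson conjugacy: posterior shape = α + Σxᵢ, posterior rate = β + n.
Matching: Σxᵢ = 133 − 10 = 123 and n = 22 − 3 = 19.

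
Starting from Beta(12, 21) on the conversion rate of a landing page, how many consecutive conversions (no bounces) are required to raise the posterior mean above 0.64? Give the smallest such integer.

k = 26

After k conversions and 0 bounces the posterior is Beta(12+k, 21), with mean (12+k)/(12+21+k).
Set (12+k)/(33+k) > 0.64 and solve: k > (0.64·33 − 12)/(1 − 0.64) = 25.333.
The smallest integer exceeding 25.333 is 26.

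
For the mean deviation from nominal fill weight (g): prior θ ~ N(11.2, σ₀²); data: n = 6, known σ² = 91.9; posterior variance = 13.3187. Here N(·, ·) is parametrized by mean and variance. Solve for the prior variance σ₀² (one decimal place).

Posterior precision equals prior precision plus data precision: 1/σ_n² = 1/σ₀² + n/σ².
So 1/σ₀² = 1/13.3187 − 6/91.9 = 0.075082 − 0.065288 = 0.009794.
Hence σ₀² = 1/0.009794 ≈ 102.1.

σ₀² = 102.1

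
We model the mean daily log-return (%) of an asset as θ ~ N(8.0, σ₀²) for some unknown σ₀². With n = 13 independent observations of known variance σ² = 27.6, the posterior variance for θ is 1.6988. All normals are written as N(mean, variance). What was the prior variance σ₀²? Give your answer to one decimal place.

Posterior precision equals prior precision plus data precision: 1/σ_n² = 1/σ₀² + n/σ².
So 1/σ₀² = 1/1.6988 − 13/27.6 = 0.588651 − 0.471014 = 0.117637.
Hence σ₀² = 1/0.117637 ≈ 8.5.

σ₀² = 8.5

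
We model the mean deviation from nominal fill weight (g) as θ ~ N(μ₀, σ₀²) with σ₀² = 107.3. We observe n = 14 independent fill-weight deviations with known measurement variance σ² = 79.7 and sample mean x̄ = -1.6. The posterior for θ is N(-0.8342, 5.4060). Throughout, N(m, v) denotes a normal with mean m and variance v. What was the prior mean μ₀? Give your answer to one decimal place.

With known observation variance, the Normal–Normal posterior has precision τ_n = τ₀ + n/σ² and mean μ_n = (τ₀μ₀ + (n/σ²)x̄)/τ_n.
Here τ₀ = 1/107.3 = 0.009320 and τ_data = 14/79.7 = 0.175659, so τ_n = 0.184979.
Rearranging for μ₀: μ₀ = (μ_n·τ_n − τ_data·x̄)/τ₀ = (-0.8342·0.184979 − 0.175659·-1.6) / 0.009320 = 0.126745/0.009320 ≈ 13.6.

μ₀ = 13.6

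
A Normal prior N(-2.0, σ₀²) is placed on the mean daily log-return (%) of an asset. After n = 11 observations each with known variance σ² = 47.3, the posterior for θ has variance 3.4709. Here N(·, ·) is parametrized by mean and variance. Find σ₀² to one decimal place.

For the Normal–Normal model with known σ², precisions add: τ_n = τ₀ + n/σ².
So 1/σ₀² = 1/3.4709 − 11/47.3 = 0.288110 − 0.232558 = 0.055552.
Hence σ₀² = 1/0.055552 ≈ 18.0.

σ₀² = 18.0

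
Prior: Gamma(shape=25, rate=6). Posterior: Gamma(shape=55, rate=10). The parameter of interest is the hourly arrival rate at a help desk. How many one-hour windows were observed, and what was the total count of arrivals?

n = 4 one-hour windows with total 30 arrivals

Gamma–Poisson conjugacy: posterior shape = α + Σxᵢ, posterior rate = β + n.
Matching: Σxᵢ = 55 − 25 = 30 and n = 10 − 6 = 4.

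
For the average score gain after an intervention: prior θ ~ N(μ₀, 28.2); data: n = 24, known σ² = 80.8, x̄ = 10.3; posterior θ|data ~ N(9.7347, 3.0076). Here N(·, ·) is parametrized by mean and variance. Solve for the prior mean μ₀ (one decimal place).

With known observation variance, the Normal–Normal posterior has precision τ_n = τ₀ + n/σ² and mean μ_n = (τ₀μ₀ + (n/σ²)x̄)/τ_n.
Here τ₀ = 1/28.2 = 0.035461 and τ_data = 24/80.8 = 0.297030, so τ_n = 0.332491.
Rearranging for μ₀: μ₀ = (μ_n·τ_n − τ_data·x̄)/τ₀ = (9.7347·0.332491 − 0.297030·10.3) / 0.035461 = 0.177291/0.035461 ≈ 5.0.

μ₀ = 5.0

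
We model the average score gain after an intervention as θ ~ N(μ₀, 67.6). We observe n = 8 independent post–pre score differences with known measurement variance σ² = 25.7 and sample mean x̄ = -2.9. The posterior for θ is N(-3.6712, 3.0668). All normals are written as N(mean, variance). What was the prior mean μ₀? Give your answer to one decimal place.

μ₀ = -19.9

The posterior mean is a precision-weighted average: μ_n = (τ₀μ₀ + τ_data·x̄)/(τ₀+τ_data), with τ₀=1/σ₀² and τ_data=n/σ².
Here τ₀ = 1/67.6 = 0.014793 and τ_data = 8/25.7 = 0.311284, so τ_n = 0.326077.
Rearranging for μ₀: μ₀ = (μ_n·τ_n − τ_data·x̄)/τ₀ = (-3.6712·0.326077 − 0.311284·-2.9) / 0.014793 = -0.294370/0.014793 ≈ -19.9.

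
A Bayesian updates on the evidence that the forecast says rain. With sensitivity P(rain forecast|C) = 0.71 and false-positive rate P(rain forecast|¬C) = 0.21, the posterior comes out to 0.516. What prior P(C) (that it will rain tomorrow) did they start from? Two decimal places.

Bayes' rule in odds form gives O(C|E) = O(C)·[P(E|C)/P(E|¬C)], hence O(C) = O(C|E)/LR.
Posterior odds = 0.516/(1−0.516) = 1.0661. LR = 0.71/0.21 = 3.3810.
Prior odds = 1.0661/3.3810 = 0.3153, so P(C) = 0.3153/(1+0.3153) ≈ 0.24.

P(C) = 0.24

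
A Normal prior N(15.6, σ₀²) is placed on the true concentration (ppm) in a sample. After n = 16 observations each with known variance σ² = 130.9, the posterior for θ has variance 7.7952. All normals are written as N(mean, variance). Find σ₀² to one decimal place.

Posterior precision equals prior precision plus data precision: 1/σ_n² = 1/σ₀² + n/σ².
So 1/σ₀² = 1/7.7952 − 16/130.9 = 0.128284 − 0.122231 = 0.006053.
Hence σ₀² = 1/0.006053 ≈ 165.2.

σ₀² = 165.2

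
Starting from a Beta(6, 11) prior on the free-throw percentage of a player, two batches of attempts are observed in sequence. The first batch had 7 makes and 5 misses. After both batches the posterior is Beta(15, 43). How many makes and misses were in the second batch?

2 makes and 27 misses

Because Beta–binomial updating is additive in the counts, the combined data contributed (α_post−α_prior, β_post−β_prior) successes and failures.
Total across both batches: 15−6=9 makes, 43−11=32 misses.
Subtract the first batch: 9−7=2 makes and 32−5=27 misses.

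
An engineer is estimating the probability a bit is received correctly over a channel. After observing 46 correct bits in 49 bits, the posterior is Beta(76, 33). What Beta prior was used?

Under Beta–binomial conjugacy the posterior parameters are (α+s, β+f).
So α = 76 − 46 = 30 and β = 33 − 3 = 30.

Beta(30, 30)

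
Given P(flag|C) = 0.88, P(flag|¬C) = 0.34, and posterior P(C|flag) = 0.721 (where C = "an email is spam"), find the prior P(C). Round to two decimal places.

P(C) = 0.50

Bayes' rule in odds form gives O(C|E) = O(C)·[P(E|C)/P(E|¬C)], hence O(C) = O(C|E)/LR.
Posterior odds = 0.721/(1−0.721) = 2.5842. LR = 0.88/0.34 = 2.5882.
Prior odds = 2.5842/2.5882 = 0.9985, so P(C) = 0.9985/(1+0.9985) ≈ 0.50.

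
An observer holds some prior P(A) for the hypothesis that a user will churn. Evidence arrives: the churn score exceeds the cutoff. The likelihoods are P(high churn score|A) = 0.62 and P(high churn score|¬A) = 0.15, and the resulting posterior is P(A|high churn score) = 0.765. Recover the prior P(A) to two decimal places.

P(A) = 0.44

Bayes' rule in odds form gives O(A|E) = O(A)·[P(E|A)/P(E|¬A)], hence O(A) = O(A|E)/LR.
Posterior odds = 0.765/(1−0.765) = 3.2553. LR = 0.62/0.15 = 4.1333.
Prior odds = 3.2553/4.1333 = 0.7876, so P(A) = 0.7876/(1+0.7876) ≈ 0.44.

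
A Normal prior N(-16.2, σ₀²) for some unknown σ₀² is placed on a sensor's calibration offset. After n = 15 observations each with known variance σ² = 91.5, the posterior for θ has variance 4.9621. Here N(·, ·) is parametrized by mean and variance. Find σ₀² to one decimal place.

For the Normal–Normal model with known σ², precisions add: τ_n = τ₀ + n/σ².
So 1/σ₀² = 1/4.9621 − 15/91.5 = 0.201528 − 0.163934 = 0.037594.
Hence σ₀² = 1/0.037594 ≈ 26.6.

σ₀² = 26.6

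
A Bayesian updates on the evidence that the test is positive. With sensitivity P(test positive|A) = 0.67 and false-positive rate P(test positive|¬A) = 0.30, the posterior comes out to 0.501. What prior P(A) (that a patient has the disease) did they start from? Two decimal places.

P(A) = 0.31

In odds form, posterior odds = prior odds × likelihood ratio, so prior odds = posterior odds ÷ LR.
Posterior odds = 0.501/(1−0.501) = 1.0040. LR = 0.67/0.30 = 2.2333.
Prior odds = 1.0040/2.2333 = 0.4496, so P(A) = 0.4496/(1+0.4496) ≈ 0.31.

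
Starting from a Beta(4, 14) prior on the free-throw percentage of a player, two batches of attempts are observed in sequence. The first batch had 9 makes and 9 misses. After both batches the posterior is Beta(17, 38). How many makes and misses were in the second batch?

Because Beta–binomial updating is additive in the counts, the combined data contributed (α_post−α_prior, β_post−β_prior) successes and failures.
Total across both batches: 17−4=13 makes, 38−14=24 misses.
Subtract the first batch: 13−9=4 makes and 24−9=15 misses.

4 makes and 15 misses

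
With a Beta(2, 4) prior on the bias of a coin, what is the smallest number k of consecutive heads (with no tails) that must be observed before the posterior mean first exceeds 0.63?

k = 5

After k heads and 0 tails the posterior is Beta(2+k, 4), with mean (2+k)/(2+4+k).
Set (2+k)/(6+k) > 0.63 and solve: k > (0.63·6 − 2)/(1 − 0.63) = 4.811.
The smallest integer exceeding 4.811 is 5, and checking k=5: (7)/(11) = 0.6364 > 0.63.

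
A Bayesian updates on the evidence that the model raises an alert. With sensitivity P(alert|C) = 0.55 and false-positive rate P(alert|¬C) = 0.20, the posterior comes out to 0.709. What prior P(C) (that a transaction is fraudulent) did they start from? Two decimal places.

Bayes' rule in odds form gives O(C|E) = O(C)·[P(E|C)/P(E|¬C)], hence O(C) = O(C|E)/LR.
Posterior odds = 0.709/(1−0.709) = 2.4364. LR = 0.55/0.20 = 2.7500.
Prior odds = 2.4364/2.7500 = 0.8860, so P(C) = 0.8860/(1+0.8860) ≈ 0.47.

P(C) = 0.47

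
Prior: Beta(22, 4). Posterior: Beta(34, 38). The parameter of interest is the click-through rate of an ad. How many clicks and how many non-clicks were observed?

Beta is conjugate to the binomial likelihood: posterior = Beta(α+s, β+f).
So s = 34 − 22 = 12 and f = 38 − 4 = 34.

12 clicks and 34 non-clicks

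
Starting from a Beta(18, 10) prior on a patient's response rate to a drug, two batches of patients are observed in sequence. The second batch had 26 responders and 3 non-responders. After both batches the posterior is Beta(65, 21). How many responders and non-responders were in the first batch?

21 responders and 8 non-responders

Sequential conjugate updates are equivalent to a single update on the pooled data, so total successes = posterior α − prior α and total failures = posterior β − prior β.
Total across both batches: 65−18=47 responders, 21−10=11 non-responders.
Subtract the second batch: 47−26=21 responders and 11−3=8 non-responders.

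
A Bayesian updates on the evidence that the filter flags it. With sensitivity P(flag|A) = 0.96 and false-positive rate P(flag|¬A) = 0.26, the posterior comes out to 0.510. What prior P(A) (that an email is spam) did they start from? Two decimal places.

Bayes' rule in odds form gives O(A|E) = O(A)·[P(E|A)/P(E|¬A)], hence O(A) = O(A|E)/LR.
Posterior odds = 0.510/(1−0.510) = 1.0408. LR = 0.96/0.26 = 3.6923.
Prior odds = 1.0408/3.6923 = 0.2819, so P(A) = 0.2819/(1+0.2819) ≈ 0.22.

P(A) = 0.22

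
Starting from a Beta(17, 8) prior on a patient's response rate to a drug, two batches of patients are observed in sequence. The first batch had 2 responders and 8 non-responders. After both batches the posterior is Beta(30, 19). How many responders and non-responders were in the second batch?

Sequential conjugate updates are equivalent to a single update on the pooled data, so total successes = posterior α − prior α and total failures = posterior β − prior β.
Total across both batches: 30−17=13 responders, 19−8=11 non-responders.
Subtract the first batch: 13−2=11 responders and 11−8=3 non-responders.

11 responders and 3 non-responders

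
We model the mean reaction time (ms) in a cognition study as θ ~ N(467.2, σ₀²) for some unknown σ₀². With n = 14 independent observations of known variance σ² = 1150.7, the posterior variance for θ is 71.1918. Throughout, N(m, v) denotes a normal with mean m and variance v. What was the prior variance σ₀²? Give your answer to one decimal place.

σ₀² = 531.9

For the Normal–Normal model with known σ², precisions add: τ_n = τ₀ + n/σ².
So 1/σ₀² = 1/71.1918 − 14/1150.7 = 0.014047 − 0.012167 = 0.001880.
Hence σ₀² = 1/0.001880 ≈ 531.9.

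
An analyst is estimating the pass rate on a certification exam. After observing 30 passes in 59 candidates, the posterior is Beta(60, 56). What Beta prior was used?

A Beta(a, b) prior with s successes and f failures in binomial data gives a Beta(a+s, b+f) posterior.
Subtract the data counts: 60−30=30, 56−29=27.

Beta(30, 27)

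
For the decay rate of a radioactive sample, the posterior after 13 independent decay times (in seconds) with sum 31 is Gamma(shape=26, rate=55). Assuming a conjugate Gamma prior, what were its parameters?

Gamma–exponential conjugacy: posterior shape = α + n, posterior rate = β + Σtᵢ.
So α = 26 − 13 = 13 and β = 55 − 31 = 24.

Gamma(shape=13, rate=24)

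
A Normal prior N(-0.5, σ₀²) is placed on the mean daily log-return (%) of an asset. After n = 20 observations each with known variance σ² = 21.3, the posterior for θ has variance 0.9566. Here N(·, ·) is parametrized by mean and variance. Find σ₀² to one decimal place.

Posterior precision equals prior precision plus data precision: 1/σ_n² = 1/σ₀² + n/σ².
So 1/σ₀² = 1/0.9566 − 20/21.3 = 1.045369 − 0.938967 = 0.106402.
Hence σ₀² = 1/0.106402 ≈ 9.4.

σ₀² = 9.4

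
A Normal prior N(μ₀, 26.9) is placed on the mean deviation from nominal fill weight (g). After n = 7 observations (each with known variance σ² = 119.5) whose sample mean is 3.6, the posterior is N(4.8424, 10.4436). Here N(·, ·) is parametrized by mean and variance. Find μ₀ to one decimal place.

With known observation variance, the Normal–Normal posterior has precision τ_n = τ₀ + n/σ² and mean μ_n = (τ₀μ₀ + (n/σ²)x̄)/τ_n.
Here τ₀ = 1/26.9 = 0.037175 and τ_data = 7/119.5 = 0.058577, so τ_n = 0.095752.
Rearranging for μ₀: μ₀ = (μ_n·τ_n − τ_data·x̄)/τ₀ = (4.8424·0.095752 − 0.058577·3.6) / 0.037175 = 0.252792/0.037175 ≈ 6.8.

μ₀ = 6.8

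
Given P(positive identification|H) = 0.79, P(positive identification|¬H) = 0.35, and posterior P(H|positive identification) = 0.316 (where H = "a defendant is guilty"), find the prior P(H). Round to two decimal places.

P(H) = 0.17

In odds form, posterior odds = prior odds × likelihood ratio, so prior odds = posterior odds ÷ LR.
Posterior odds = 0.316/(1−0.316) = 0.4620. LR = 0.79/0.35 = 2.2571.
Prior odds = 0.4620/2.2571 = 0.2047, so P(H) = 0.2047/(1+0.2047) ≈ 0.17.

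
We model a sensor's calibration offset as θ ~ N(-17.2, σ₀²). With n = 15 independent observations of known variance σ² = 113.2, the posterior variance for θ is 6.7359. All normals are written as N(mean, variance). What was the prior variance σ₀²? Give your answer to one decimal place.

σ₀² = 62.7

Posterior precision equals prior precision plus data precision: 1/σ_n² = 1/σ₀² + n/σ².
So 1/σ₀² = 1/6.7359 − 15/113.2 = 0.148458 − 0.132509 = 0.015949.
Hence σ₀² = 1/0.015949 ≈ 62.7.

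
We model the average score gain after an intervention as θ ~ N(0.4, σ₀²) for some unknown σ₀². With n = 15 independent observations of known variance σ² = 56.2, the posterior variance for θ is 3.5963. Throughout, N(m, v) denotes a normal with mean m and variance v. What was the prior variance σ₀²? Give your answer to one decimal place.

σ₀² = 89.6

Posterior precision equals prior precision plus data precision: 1/σ_n² = 1/σ₀² + n/σ².
So 1/σ₀² = 1/3.5963 − 15/56.2 = 0.278064 − 0.266904 = 0.011160.
Hence σ₀² = 1/0.011160 ≈ 89.6.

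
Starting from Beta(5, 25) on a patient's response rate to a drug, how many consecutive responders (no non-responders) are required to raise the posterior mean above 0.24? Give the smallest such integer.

k = 3

After k responders and 0 non-responders the posterior is Beta(5+k, 25), with mean (5+k)/(5+25+k).
Set (5+k)/(30+k) > 0.24 and solve: k > (0.24·30 − 5)/(1 − 0.24) = 2.895.
The smallest integer exceeding 2.895 is 3.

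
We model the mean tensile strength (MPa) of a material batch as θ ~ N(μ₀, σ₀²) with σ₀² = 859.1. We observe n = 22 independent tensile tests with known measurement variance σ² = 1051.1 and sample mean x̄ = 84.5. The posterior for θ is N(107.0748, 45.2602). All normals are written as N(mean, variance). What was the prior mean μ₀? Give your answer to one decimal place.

μ₀ = 513.0

With known observation variance, the Normal–Normal posterior has precision τ_n = τ₀ + n/σ² and mean μ_n = (τ₀μ₀ + (n/σ²)x̄)/τ_n.
Here τ₀ = 1/859.1 = 0.001164 and τ_data = 22/1051.1 = 0.020930, so τ_n = 0.022094.
Rearranging for μ₀: μ₀ = (μ_n·τ_n − τ_data·x̄)/τ₀ = (107.0748·0.022094 − 0.020930·84.5) / 0.001164 = 0.597126/0.001164 ≈ 513.0.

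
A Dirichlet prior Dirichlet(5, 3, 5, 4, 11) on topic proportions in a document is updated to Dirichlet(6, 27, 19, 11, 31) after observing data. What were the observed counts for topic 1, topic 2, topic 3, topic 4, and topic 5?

For a Dirichlet(α) prior with multinomial counts c, the posterior is Dirichlet(α + c) componentwise.
Counts are posterior − prior componentwise: 6−5=1, 27−3=24, 19−5=14, 11−4=7, 31−11=20.

counts (1, 24, 14, 7, 20)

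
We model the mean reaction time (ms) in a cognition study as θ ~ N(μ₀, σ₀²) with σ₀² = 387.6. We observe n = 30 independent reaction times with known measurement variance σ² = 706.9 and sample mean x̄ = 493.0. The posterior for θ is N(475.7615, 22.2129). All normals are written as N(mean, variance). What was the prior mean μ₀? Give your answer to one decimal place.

With known observation variance, the Normal–Normal posterior has precision τ_n = τ₀ + n/σ² and mean μ_n = (τ₀μ₀ + (n/σ²)x̄)/τ_n.
Here τ₀ = 1/387.6 = 0.002580 and τ_data = 30/706.9 = 0.042439, so τ_n = 0.045019.
Rearranging for μ₀: μ₀ = (μ_n·τ_n − τ_data·x̄)/τ₀ = (475.7615·0.045019 − 0.042439·493.0) / 0.002580 = 0.495880/0.002580 ≈ 192.2.

μ₀ = 192.2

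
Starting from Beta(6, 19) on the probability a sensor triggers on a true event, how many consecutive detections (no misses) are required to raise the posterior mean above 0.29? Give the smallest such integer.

After k detections and 0 misses the posterior is Beta(6+k, 19), with mean (6+k)/(6+19+k).
Set (6+k)/(25+k) > 0.29 and solve: k > (0.29·25 − 6)/(1 − 0.29) = 1.761.
The smallest integer exceeding 1.761 is 2.

k = 2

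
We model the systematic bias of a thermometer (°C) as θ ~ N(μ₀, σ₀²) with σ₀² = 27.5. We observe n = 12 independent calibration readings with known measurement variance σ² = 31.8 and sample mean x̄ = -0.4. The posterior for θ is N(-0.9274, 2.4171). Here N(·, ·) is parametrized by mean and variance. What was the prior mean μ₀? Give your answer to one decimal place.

μ₀ = -6.4

With known observation variance, the Normal–Normal posterior has precision τ_n = τ₀ + n/σ² and mean μ_n = (τ₀μ₀ + (n/σ²)x̄)/τ_n.
Here τ₀ = 1/27.5 = 0.036364 and τ_data = 12/31.8 = 0.377358, so τ_n = 0.413722.
Rearranging for μ₀: μ₀ = (μ_n·τ_n − τ_data·x̄)/τ₀ = (-0.9274·0.413722 − 0.377358·-0.4) / 0.036364 = -0.232743/0.036364 ≈ -6.4.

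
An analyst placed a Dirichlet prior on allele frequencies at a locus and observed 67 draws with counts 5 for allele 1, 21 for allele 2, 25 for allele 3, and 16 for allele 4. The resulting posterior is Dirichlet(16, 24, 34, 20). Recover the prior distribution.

For a Dirichlet(α) prior with multinomial counts c, the posterior is Dirichlet(α + c) componentwise.
Subtract each count from the matching posterior parameter: 16−5=11, 24−21=3, 34−25=9, 20−16=4.

Dirichlet(11, 3, 9, 4)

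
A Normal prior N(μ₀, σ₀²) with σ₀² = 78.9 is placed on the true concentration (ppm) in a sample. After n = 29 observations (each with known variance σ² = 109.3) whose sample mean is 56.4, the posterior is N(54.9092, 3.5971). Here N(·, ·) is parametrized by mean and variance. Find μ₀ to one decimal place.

μ₀ = 23.7

With known observation variance, the Normal–Normal posterior has precision τ_n = τ₀ + n/σ² and mean μ_n = (τ₀μ₀ + (n/σ²)x̄)/τ_n.
Here τ₀ = 1/78.9 = 0.012674 and τ_data = 29/109.3 = 0.265325, so τ_n = 0.277999.
Rearranging for μ₀: μ₀ = (μ_n·τ_n − τ_data·x̄)/τ₀ = (54.9092·0.277999 − 0.265325·56.4) / 0.012674 = 0.300373/0.012674 ≈ 23.7.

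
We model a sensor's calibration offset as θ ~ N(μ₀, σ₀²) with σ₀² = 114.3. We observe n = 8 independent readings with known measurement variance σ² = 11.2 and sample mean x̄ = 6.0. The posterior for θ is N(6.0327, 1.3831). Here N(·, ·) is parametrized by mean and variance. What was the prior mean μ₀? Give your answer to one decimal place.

μ₀ = 8.7

The posterior mean is a precision-weighted average: μ_n = (τ₀μ₀ + τ_data·x̄)/(τ₀+τ_data), with τ₀=1/σ₀² and τ_data=n/σ².
Here τ₀ = 1/114.3 = 0.008749 and τ_data = 8/11.2 = 0.714286, so τ_n = 0.723035.
Rearranging for μ₀: μ₀ = (μ_n·τ_n − τ_data·x̄)/τ₀ = (6.0327·0.723035 − 0.714286·6.0) / 0.008749 = 0.076137/0.008749 ≈ 8.7.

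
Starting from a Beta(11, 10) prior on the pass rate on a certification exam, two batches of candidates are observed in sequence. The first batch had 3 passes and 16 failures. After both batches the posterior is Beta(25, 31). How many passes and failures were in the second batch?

Sequential conjugate updates are equivalent to a single update on the pooled data, so total successes = posterior α − prior α and total failures = posterior β − prior β.
Total across both batches: 25−11=14 passes, 31−10=21 failures.
Subtract the first batch: 14−3=11 passes and 21−16=5 failures.

11 passes and 5 failures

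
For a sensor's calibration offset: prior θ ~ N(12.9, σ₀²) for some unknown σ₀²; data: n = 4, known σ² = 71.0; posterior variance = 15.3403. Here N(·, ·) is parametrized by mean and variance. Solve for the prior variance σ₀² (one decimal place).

σ₀² = 113.0

Posterior precision equals prior precision plus data precision: 1/σ_n² = 1/σ₀² + n/σ².
So 1/σ₀² = 1/15.3403 − 4/71.0 = 0.065188 − 0.056338 = 0.008850.
Hence σ₀² = 1/0.008850 ≈ 113.0.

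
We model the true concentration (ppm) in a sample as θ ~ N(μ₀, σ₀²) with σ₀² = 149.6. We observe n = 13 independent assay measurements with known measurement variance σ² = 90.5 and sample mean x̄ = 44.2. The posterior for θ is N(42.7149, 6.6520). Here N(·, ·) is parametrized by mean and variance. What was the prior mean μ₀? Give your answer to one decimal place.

The posterior mean is a precision-weighted average: μ_n = (τ₀μ₀ + τ_data·x̄)/(τ₀+τ_data), with τ₀=1/σ₀² and τ_data=n/σ².
Here τ₀ = 1/149.6 = 0.006684 and τ_data = 13/90.5 = 0.143646, so τ_n = 0.150330.
Rearranging for μ₀: μ₀ = (μ_n·τ_n − τ_data·x̄)/τ₀ = (42.7149·0.150330 − 0.143646·44.2) / 0.006684 = 0.072178/0.006684 ≈ 10.8.

μ₀ = 10.8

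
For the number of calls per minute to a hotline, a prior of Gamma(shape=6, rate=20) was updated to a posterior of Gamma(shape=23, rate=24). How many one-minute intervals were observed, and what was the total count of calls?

A Gamma(α, β) prior (rate parametrization) on a Poisson rate with n observations summing to S gives posterior Gamma(α+S, β+n).
Matching: Σxᵢ = 23 − 6 = 17 and n = 24 − 20 = 4.

n = 4 one-minute intervals with total 17 calls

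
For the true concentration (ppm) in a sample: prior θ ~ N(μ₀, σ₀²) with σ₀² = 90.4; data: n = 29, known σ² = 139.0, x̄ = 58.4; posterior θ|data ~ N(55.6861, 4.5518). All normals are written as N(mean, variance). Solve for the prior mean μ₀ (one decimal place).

μ₀ = 4.5

With known observation variance, the Normal–Normal posterior has precision τ_n = τ₀ + n/σ² and mean μ_n = (τ₀μ₀ + (n/σ²)x̄)/τ_n.
Here τ₀ = 1/90.4 = 0.011062 and τ_data = 29/139.0 = 0.208633, so τ_n = 0.219695.
Rearranging for μ₀: μ₀ = (μ_n·τ_n − τ_data·x̄)/τ₀ = (55.6861·0.219695 − 0.208633·58.4) / 0.011062 = 0.049791/0.011062 ≈ 4.5.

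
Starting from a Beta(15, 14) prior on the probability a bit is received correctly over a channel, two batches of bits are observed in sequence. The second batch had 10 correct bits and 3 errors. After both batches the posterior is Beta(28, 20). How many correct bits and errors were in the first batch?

3 correct bits and 3 errors

Because Beta–binomial updating is additive in the counts, the combined data contributed (α_post−α_prior, β_post−β_prior) successes and failures.
Total across both batches: 28−15=13 correct bits, 20−14=6 errors.
Subtract the second batch: 13−10=3 correct bits and 6−3=3 errors.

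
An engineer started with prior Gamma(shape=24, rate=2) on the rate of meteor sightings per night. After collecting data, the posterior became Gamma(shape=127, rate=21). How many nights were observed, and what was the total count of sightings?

n = 19 nights with total 103 sightings

A Gamma(α, β) prior (rate parametrization) on a Poisson rate with n observations summing to S gives posterior Gamma(α+S, β+n).
Matching: Σxᵢ = 127 − 24 = 103 and n = 21 − 2 = 19.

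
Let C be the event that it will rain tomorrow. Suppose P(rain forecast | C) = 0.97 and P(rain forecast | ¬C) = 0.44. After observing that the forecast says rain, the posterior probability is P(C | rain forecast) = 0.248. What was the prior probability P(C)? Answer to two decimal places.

In odds form, posterior odds = prior odds × likelihood ratio, so prior odds = posterior odds ÷ LR.
Posterior odds = 0.248/(1−0.248) = 0.3298. LR = 0.97/0.44 = 2.2045.
Prior odds = 0.3298/2.2045 = 0.1496, so P(C) = 0.1496/(1+0.1496) ≈ 0.13.

P(C) = 0.13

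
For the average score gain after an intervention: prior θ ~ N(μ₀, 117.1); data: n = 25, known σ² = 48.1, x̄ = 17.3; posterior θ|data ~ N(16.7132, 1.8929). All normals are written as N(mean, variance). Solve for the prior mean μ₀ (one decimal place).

μ₀ = -19.0

The posterior mean is a precision-weighted average: μ_n = (τ₀μ₀ + τ_data·x̄)/(τ₀+τ_data), with τ₀=1/σ₀² and τ_data=n/σ².
Here τ₀ = 1/117.1 = 0.008540 and τ_data = 25/48.1 = 0.519751, so τ_n = 0.528291.
Rearranging for μ₀: μ₀ = (μ_n·τ_n − τ_data·x̄)/τ₀ = (16.7132·0.528291 − 0.519751·17.3) / 0.008540 = -0.162259/0.008540 ≈ -19.0.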